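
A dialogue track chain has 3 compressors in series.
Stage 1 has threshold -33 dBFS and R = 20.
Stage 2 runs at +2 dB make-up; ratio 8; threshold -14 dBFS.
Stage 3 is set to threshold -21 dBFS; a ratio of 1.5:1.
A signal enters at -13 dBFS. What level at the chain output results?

Stage 1: overshoot 20 dB → 20/20 = 1 dB → -32 dBFS.
Stage 2: -32 dBFS is at or below the -14 dBFS threshold — no compression; make-up brings it to -30 dBFS.
Stage 3: below threshold (-30 ≤ -21); passes unchanged; output -30 dBFS.

-30 dBFS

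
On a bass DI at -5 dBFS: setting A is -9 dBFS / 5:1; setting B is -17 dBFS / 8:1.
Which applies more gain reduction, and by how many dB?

B, by 7.3 dB

A: overshoot 4 dB → output overshoot 0.8 dB → GR 3.2 dB.
B: overshoot 12 dB → output overshoot 1.5 dB → GR 10.5 dB.
B applies 7.3 dB more gain reduction.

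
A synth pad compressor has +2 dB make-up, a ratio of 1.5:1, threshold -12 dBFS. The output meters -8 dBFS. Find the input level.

Before make-up, the level was -8 − 2 = -10 dBFS.
That's 2 dB above the -12 dBFS threshold.
Undo the ratio: input overshoot = 2 × 1.5 = 3 dB, giving input = -9 dBFS.

-9 dBFS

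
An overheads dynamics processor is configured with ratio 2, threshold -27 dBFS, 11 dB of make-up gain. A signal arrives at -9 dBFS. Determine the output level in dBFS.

Overshoot: -9 − (-27) = 18 dB.
At 2:1 the overshoot is divided by 2, leaving 9 dB above threshold.
So the level is -27 + 9 = -18 dBFS; make-up adds 11 dB, giving -7 dBFS.

-7 dBFS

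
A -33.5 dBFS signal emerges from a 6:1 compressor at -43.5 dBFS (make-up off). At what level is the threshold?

Input is 12 dB above T (since output overshoot × R = input overshoot: (-43.5 − T)·6 = -33.5 − T gives T = -45.5 dBFS).
Check: -45.5 + (-33.5 − (-45.5))/6 = -45.5 + 2 = -43.5 dBFS. ✓

-45.5 dBFS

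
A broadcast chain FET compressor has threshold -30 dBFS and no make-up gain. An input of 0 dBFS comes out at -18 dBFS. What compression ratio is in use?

Input overshoot = 0 − (-30) = 30 dB; output overshoot = -18 − (-30) = 12 dB.
Ratio = 30 / 12 = 2.5.

2.5:1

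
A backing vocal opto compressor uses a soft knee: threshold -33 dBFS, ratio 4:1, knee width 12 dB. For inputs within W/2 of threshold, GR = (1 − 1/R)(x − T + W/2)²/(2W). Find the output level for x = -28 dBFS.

-31.78125 dBFS

x − T + W/2 = -28 − (-33) + 6 = 11.
GR = (1 − 1/4) × 11² / 24 = 0.75 × 121 / 24 = 3.78125 dB.
Output = -28 − 3.78125 = -31.78125 dBFS.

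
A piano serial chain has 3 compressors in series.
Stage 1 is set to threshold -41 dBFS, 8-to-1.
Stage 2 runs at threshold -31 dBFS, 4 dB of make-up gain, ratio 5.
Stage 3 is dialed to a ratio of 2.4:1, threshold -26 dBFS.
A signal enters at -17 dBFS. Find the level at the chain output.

Stage 1: 24 dB above -41 dBFS, reduced 8:1 to 3 dB above → -38 dBFS.
Stage 2: below threshold (-38 ≤ -31); passes unchanged; make-up brings it to -34 dBFS.
Stage 3: -34 dBFS is at or below the -26 dBFS threshold — no compression; output -34 dBFS.

-34 dBFS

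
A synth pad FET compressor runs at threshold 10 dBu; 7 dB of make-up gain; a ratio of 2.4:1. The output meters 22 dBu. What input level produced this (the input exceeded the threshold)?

22 dBu

Before make-up, the level was 22 − 7 = 15 dBu.
The compressed level sits 15 − 10 = 5 dB over threshold.
Input overshoot = R × output overshoot = 12 dB → input = 10 + 12 = 22 dBu.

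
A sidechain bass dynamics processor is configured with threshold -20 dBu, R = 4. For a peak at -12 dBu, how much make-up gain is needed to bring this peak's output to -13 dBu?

5 dB

Without make-up, output = threshold + overshoot/4 = -20 + 2 = -18 dBu.
Gap to target: 5 dB.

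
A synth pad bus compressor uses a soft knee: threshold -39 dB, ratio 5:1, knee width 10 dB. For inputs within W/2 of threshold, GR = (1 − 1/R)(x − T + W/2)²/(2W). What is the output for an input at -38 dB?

-39.44 dB

x − T + W/2 = -38 − (-39) + 5 = 6.
GR = (1 − 1/5) × 6² / 20 = 0.8 × 36 / 20 = 1.44 dB.
Output = -38 − 1.44 = -39.44 dB.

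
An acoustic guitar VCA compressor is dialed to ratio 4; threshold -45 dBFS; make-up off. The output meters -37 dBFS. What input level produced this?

-13 dBFS

The compressed level sits -37 − (-45) = 8 dB over threshold.
Before 4:1 compression the overshoot was 8 × 4 = 32 dB, so input = -45 + 32 = -13 dBFS.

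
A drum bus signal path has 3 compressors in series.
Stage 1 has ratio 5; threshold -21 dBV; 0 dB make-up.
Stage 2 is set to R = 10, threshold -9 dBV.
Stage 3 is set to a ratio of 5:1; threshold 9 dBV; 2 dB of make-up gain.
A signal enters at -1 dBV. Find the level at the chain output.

Stage 1: -1 dBV is 20 dB over -21 dBV; at 5:1 that becomes 4 dB over, giving -17 dBV.
Stage 2: -17 dBV is at or below the -9 dBV threshold — no compression; output -17 dBV.
Stage 3: below threshold (-17 ≤ 9); passes unchanged; make-up brings it to -15 dBV.

-15 dBV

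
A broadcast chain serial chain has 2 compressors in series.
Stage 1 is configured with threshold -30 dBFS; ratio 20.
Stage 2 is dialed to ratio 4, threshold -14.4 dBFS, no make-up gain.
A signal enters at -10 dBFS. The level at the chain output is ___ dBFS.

Stage 1: 20 dB above -30 dBFS, reduced 20:1 to 1 dB above → -29 dBFS.
Stage 2: -29 dBFS ≤ -14.4 dBFS, so stage 2 doesn't engage; output -29 dBFS.

-29 dBFS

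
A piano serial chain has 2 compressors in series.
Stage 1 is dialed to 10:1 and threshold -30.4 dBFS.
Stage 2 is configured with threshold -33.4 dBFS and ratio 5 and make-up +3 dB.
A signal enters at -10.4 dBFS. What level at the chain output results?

-29.4 dBFS

Stage 1: 20 dB above -30.4 dBFS, reduced 10:1 to 2 dB above → -28.4 dBFS.
Stage 2: -28.4 dBFS is 5 dB over -33.4 dBFS; at 5:1 that becomes 1 dB over, giving -32.4 dBFS; +3 dB make-up → -29.4 dBFS.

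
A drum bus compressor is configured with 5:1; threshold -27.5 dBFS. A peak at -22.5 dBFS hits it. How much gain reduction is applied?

4 dB

-22.5 dBFS exceeds the threshold by 5 dB.
At 5:1, output sits 5/5 = 1 dB above threshold.
GR = overshoot in − overshoot out = 5 − 1 = 4 dB.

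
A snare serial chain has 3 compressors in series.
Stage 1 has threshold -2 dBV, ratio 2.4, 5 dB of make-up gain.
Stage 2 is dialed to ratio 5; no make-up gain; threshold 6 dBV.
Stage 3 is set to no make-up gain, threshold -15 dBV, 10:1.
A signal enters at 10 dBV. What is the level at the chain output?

Stage 1: overshoot 12 dB → 12/2.4 = 5 dB → 3 dBV; +5 dB make-up → 8 dBV.
Stage 2: 8 dBV is 2 dB over 6 dBV; at 5:1 that becomes 0.4 dB over, giving 6.4 dBV.
Stage 3: 6.4 dBV is 21.4 dB over -15 dBV; at 10:1 that becomes 2.14 dB over, giving -12.86 dBV.

-12.86 dBV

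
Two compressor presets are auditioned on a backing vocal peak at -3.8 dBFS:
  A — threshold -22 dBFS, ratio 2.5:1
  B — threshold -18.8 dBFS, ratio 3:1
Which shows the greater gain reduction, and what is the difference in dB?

A, by 0.92 dB

A: overshoot 18.2 dB → output overshoot 7.28 dB → GR 10.92 dB.
B: overshoot 15 dB → output overshoot 5 dB → GR 10 dB.
Difference: 0.92 dB in favour of A.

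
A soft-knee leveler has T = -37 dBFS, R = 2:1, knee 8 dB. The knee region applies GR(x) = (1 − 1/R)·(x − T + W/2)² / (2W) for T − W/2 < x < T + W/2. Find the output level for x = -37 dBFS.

x − T + W/2 = -37 − (-37) + 4 = 4.
GR = (1 − 1/2) × 4² / 16 = 0.5 × 16 / 16 = 0.5 dB.
Output = -37 − 0.5 = -37.5 dBFS.

-37.5 dBFS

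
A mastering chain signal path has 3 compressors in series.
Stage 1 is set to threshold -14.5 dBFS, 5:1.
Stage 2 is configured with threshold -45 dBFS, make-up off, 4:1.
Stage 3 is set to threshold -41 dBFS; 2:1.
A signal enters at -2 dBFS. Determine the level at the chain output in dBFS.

-38.875 dBFS

Stage 1: 12.5 dB above -14.5 dBFS, reduced 5:1 to 2.5 dB above → -12 dBFS.
Stage 2: -12 dBFS is 33 dB over -45 dBFS; at 4:1 that becomes 8.25 dB over, giving -36.75 dBFS.
Stage 3: -36.75 dBFS is 4.25 dB over -41 dBFS; at 2:1 that becomes 2.125 dB over, giving -38.875 dBFS.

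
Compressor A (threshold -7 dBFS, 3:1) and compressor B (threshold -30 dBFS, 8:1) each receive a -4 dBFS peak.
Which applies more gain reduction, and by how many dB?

B, by 20.75 dB

A: GR = 3 − 3/3 = 2 dB.
B: GR = 26 − 26/8 = 22.75 dB.
B reduces 20.75 dB more.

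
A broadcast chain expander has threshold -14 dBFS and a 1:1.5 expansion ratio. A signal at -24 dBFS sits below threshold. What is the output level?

-29 dBFS

The input is 10 dB below the -14 dBFS threshold.
A 1:1.5 expander multiplies undershoot by 1.5: 10 × 1.5 = 15 dB below threshold.
Output = -14 − 15 = -29 dBFS.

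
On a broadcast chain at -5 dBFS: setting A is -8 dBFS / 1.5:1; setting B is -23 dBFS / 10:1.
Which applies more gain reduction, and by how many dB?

A: 3 dB over, compressed to 2 dB over, so 1 dB of GR.
B: 18 dB over, compressed to 1.8 dB over, so 16.2 dB of GR.
B reduces 15.2 dB more.

B, by 15.2 dB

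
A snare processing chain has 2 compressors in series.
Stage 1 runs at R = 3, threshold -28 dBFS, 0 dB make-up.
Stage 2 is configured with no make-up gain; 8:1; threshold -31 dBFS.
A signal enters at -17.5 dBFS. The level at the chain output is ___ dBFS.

Stage 1: overshoot 10.5 dB → 10.5/3 = 3.5 dB → -24.5 dBFS.
Stage 2: overshoot 6.5 dB → 6.5/8 = 0.8125 dB → -30.1875 dBFS.

-30.1875 dBFS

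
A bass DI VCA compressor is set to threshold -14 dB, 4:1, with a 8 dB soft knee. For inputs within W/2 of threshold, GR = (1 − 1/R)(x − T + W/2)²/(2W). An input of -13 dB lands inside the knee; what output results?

-14.171875 dB

x − T + W/2 = -13 − (-14) + 4 = 5.
GR = (1 − 1/4) × 5² / 16 = 0.75 × 25 / 16 = 1.171875 dB.
Output = -13 − 1.171875 = -14.171875 dB.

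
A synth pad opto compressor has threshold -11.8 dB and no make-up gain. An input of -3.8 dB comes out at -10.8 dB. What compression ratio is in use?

8:1

Input overshoot = -3.8 − (-11.8) = 8 dB; output overshoot = -10.8 − (-11.8) = 1 dB.
Ratio = 8 / 1 = 8.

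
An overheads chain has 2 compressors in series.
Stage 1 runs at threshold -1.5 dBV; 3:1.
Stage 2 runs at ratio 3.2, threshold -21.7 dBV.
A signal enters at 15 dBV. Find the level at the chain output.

-13.66875 dBV

Stage 1: 16.5 dB above -1.5 dBV, reduced 3:1 to 5.5 dB above → 4 dBV.
Stage 2: 25.7 dB above -21.7 dBV, reduced 3.2:1 to 8.03125 dB above → -13.66875 dBV.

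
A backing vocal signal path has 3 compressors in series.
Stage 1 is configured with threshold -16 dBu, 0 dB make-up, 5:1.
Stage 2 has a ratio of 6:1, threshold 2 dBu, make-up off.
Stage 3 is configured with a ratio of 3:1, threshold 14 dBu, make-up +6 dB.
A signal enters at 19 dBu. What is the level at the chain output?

Stage 1: overshoot 35 dB → 35/5 = 7 dB → -9 dBu.
Stage 2: below threshold (-9 ≤ 2); passes unchanged; output -9 dBu.
Stage 3: below threshold (-9 ≤ 14); passes unchanged; make-up brings it to -3 dBu.

-3 dBu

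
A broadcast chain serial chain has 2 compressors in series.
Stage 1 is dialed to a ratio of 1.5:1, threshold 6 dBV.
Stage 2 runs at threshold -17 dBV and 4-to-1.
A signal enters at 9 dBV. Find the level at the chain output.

-10.75 dBV

Stage 1: 3 dB above 6 dBV, reduced 1.5:1 to 2 dB above → 8 dBV.
Stage 2: 25 dB above -17 dBV, reduced 4:1 to 6.25 dB above → -10.75 dBV.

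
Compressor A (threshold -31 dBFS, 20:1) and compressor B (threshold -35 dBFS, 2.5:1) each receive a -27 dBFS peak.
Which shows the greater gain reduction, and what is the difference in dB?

B, by 1 dB

A: GR = 4 − 4/20 = 3.8 dB.
B: GR = 8 − 8/2.5 = 4.8 dB.
B reduces 1 dB more.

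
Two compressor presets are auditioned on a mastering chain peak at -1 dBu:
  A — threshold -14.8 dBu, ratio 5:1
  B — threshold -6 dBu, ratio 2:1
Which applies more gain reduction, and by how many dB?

A: overshoot 13.8 dB → output overshoot 2.76 dB → GR 11.04 dB.
B: overshoot 5 dB → output overshoot 2.5 dB → GR 2.5 dB.
Difference: 8.54 dB in favour of A.

A, by 8.54 dB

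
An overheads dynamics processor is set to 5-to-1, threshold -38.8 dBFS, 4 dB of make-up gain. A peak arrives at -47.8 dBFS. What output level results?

-47.8 dBFS is 9 dB below the -38.8 dBFS threshold, so no gain reduction is applied.
Make-up gain adds 4 dB: -47.8 + 4 = -43.8 dBFS.

-43.8 dBFS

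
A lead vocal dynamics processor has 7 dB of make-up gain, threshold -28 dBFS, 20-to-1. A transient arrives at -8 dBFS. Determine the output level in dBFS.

-8 dBFS sits 20 dB over threshold.
At 20:1 the overshoot is divided by 20, leaving 1 dB above threshold.
So the level is -28 + 1 = -27 dBFS; make-up adds 7 dB, giving -20 dBFS.

-20 dBFS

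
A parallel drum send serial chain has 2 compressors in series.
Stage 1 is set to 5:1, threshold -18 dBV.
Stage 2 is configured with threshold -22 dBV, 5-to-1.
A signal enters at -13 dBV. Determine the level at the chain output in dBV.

Stage 1: 5 dB above -18 dBV, reduced 5:1 to 1 dB above → -17 dBV.
Stage 2: overshoot 5 dB → 5/5 = 1 dB → -21 dBV.

-21 dBV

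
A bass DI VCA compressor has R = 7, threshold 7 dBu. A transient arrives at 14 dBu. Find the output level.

8 dBu

Overshoot: 14 − 7 = 7 dB.
7:1 compression reduces that to 7/7 = 1 dB over.
That puts the output at 8 dBu.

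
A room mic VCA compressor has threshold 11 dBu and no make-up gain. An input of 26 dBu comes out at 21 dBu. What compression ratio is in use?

Input overshoot = 26 − 11 = 15 dB; output overshoot = 21 − 11 = 10 dB.
Ratio = 15 / 10 = 1.5.

1.5:1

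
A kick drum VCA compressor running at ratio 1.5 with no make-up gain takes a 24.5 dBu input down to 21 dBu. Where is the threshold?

Let T be the threshold. Output overshoot = (input overshoot)/R, so 21 − T = (24.5 − T)/1.5.
1.5·(21 − T) = 24.5 − T → 0.5·T = 31.5 − 24.5 = 7.
T = 7/0.5 = 14 dBu.

14 dBu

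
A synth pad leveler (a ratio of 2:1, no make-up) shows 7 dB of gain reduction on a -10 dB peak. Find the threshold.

-24 dB

Let T be the threshold. Output overshoot = (input overshoot)/R, so -17 − T = (-10 − T)/2.
2·(-17 − T) = -10 − T → 1·T = -34 − (-10) = -24.
T = -24/1 = -24 dB.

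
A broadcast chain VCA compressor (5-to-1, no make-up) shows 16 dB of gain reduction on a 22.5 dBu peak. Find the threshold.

Input is 20 dB above T (since output overshoot × R = input overshoot: (6.5 − T)·5 = 22.5 − T gives T = 2.5 dBu).
Check: 2.5 + (22.5 − 2.5)/5 = 2.5 + 4 = 6.5 dBu. ✓

2.5 dBu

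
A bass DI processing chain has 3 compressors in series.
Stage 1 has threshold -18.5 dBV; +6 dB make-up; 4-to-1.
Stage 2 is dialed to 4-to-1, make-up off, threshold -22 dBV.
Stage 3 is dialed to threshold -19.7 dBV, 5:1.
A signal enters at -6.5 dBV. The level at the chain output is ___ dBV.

Stage 1: -6.5 dBV is 12 dB over -18.5 dBV; at 4:1 that becomes 3 dB over, giving -15.5 dBV; +6 dB make-up → -9.5 dBV.
Stage 2: -9.5 dBV is 12.5 dB over -22 dBV; at 4:1 that becomes 3.125 dB over, giving -18.875 dBV.
Stage 3: overshoot 0.825 dB → 0.825/5 = 0.165 dB → -19.535 dBV.

-19.535 dBV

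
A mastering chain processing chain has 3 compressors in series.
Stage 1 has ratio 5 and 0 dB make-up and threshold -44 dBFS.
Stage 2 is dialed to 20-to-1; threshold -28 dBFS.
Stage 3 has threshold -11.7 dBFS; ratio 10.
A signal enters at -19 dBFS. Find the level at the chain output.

-39 dBFS

Stage 1: 25 dB above -44 dBFS, reduced 5:1 to 5 dB above → -39 dBFS.
Stage 2: -39 dBFS is at or below the -28 dBFS threshold — no compression; output -39 dBFS.
Stage 3: below threshold (-39 ≤ -11.7); passes unchanged; output -39 dBFS.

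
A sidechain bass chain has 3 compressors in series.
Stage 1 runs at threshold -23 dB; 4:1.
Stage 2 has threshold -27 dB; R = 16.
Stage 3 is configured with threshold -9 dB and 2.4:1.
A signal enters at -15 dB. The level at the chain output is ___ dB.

-26.625 dB

Stage 1: -15 dB is 8 dB over -23 dB; at 4:1 that becomes 2 dB over, giving -21 dB.
Stage 2: -21 dB is 6 dB over -27 dB; at 16:1 that becomes 0.375 dB over, giving -26.625 dB.
Stage 3: -26.625 dB ≤ -9 dB, so stage 3 doesn't engage; output -26.625 dB.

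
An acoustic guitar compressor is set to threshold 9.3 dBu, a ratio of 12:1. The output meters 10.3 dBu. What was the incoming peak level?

21.3 dBu

Post-compression overshoot = 10.3 − 9.3 = 1 dB.
Undo the ratio: input overshoot = 1 × 12 = 12 dB, giving input = 21.3 dBu.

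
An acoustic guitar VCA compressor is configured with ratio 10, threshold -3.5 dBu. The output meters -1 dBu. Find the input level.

21.5 dBu

The compressed level sits -1 − (-3.5) = 2.5 dB over threshold.
Undo the ratio: input overshoot = 2.5 × 10 = 25 dB, giving input = 21.5 dBu.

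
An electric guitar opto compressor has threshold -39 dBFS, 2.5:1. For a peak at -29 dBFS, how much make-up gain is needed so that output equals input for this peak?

6 dB

Overshoot 10 dB → 10/2.5 = 4 dB after compression, so the compressed level is -39 + 4 = -35 dBFS.
Make-up = target − compressed = -29 − (-35) = 6 dB.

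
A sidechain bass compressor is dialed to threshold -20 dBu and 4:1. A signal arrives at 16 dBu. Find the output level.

-11 dBu

The input is 36 dB above the -20 dBu threshold.
4:1 compression reduces that to 36/4 = 9 dB over.
That puts the output at -11 dBu.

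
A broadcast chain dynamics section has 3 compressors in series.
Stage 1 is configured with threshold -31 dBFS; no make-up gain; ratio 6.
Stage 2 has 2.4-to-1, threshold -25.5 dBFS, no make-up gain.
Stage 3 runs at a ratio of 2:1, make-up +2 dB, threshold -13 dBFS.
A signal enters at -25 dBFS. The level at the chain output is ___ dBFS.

Stage 1: -25 dBFS is 6 dB over -31 dBFS; at 6:1 that becomes 1 dB over, giving -30 dBFS.
Stage 2: -30 dBFS is at or below the -25.5 dBFS threshold — no compression; output -30 dBFS.
Stage 3: -30 dBFS ≤ -13 dBFS, so stage 3 doesn't engage; make-up brings it to -28 dBFS.

-28 dBFS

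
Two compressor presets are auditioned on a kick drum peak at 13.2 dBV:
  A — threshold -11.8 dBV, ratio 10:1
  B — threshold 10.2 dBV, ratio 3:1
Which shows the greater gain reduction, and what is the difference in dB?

A, by 20.5 dB

A: overshoot 25 dB → output overshoot 2.5 dB → GR 22.5 dB.
B: overshoot 3 dB → output overshoot 1 dB → GR 2 dB.
A reduces 20.5 dB more.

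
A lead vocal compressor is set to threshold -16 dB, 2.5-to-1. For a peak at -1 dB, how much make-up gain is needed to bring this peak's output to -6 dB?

4 dB

The peak compresses to -16 + 15/2.5 = -10 dB.
To reach -6 dB requires -6 − (-10) = 4 dB of make-up.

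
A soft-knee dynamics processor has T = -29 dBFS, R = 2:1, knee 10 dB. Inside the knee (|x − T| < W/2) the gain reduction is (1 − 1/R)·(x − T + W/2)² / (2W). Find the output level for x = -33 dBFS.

x − T + W/2 = -33 − (-29) + 5 = 1.
GR = (1 − 1/2) × 1² / 20 = 0.5 × 1 / 20 = 0.025 dB.
Output = -33 − 0.025 = -33.025 dBFS.

-33.025 dBFS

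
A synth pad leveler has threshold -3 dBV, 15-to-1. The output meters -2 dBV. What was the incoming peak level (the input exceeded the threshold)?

12 dBV

That's 1 dB above the -3 dBV threshold.
Undo the ratio: input overshoot = 1 × 15 = 15 dB, giving input = 12 dBV.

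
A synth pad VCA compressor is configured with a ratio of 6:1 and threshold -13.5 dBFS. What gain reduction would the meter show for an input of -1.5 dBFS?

10 dB

Overshoot = -1.5 − (-13.5) = 12 dB.
At 6:1, output sits 12/6 = 2 dB above threshold.
So the signal is attenuated by 12 − 2 = 10 dB.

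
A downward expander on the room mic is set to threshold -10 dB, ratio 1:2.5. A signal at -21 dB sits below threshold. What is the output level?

Below threshold, a 1:2.5 expander applies gain = (2.5−1)×(T − x) of attenuation.
(2.5−1) × 11 = 16.5 dB, so output = -21 − 16.5 = -37.5 dB.

-37.5 dB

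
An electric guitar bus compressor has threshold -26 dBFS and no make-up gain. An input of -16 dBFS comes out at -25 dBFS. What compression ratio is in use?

10:1

Input overshoot = -16 − (-26) = 10 dB; output overshoot = -25 − (-26) = 1 dB.
Ratio = 10 / 1 = 10.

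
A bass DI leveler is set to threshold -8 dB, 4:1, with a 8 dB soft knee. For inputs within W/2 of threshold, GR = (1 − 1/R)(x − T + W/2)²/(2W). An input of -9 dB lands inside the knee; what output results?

-9.421875 dB

x − T + W/2 = -9 − (-8) + 4 = 3.
GR = (1 − 1/4) × 3² / 16 = 0.75 × 9 / 16 = 0.421875 dB.
Output = -9 − 0.421875 = -9.421875 dB.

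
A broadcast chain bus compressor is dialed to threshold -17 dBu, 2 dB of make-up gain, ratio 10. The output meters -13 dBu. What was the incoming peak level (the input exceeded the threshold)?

3 dBu

Before make-up, the level was -13 − 2 = -15 dBu.
That's 2 dB above the -17 dBu threshold.
Undo the ratio: input overshoot = 2 × 10 = 20 dB, giving input = 3 dBu.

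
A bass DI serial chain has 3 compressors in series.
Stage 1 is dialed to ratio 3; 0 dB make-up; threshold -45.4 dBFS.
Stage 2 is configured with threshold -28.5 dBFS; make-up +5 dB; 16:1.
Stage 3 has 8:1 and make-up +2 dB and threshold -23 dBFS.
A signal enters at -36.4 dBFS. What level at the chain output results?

Stage 1: overshoot 9 dB → 9/3 = 3 dB → -42.4 dBFS.
Stage 2: below threshold (-42.4 ≤ -28.5); passes unchanged; make-up brings it to -37.4 dBFS.
Stage 3: -37.4 dBFS ≤ -23 dBFS, so stage 3 doesn't engage; make-up brings it to -35.4 dBFS.

-35.4 dBFS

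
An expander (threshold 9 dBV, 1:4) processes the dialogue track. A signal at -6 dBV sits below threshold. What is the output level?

Below threshold, a 1:4 expander applies gain = (4−1)×(T − x) of attenuation.
(4−1) × 15 = 45 dB, so output = -6 − 45 = -51 dBV.

-51 dBV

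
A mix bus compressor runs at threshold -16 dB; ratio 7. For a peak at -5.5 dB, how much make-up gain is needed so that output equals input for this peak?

The peak compresses to -16 + 10.5/7 = -14.5 dB.
To reach -5.5 dB requires -5.5 − (-14.5) = 9 dB of make-up.

9 dB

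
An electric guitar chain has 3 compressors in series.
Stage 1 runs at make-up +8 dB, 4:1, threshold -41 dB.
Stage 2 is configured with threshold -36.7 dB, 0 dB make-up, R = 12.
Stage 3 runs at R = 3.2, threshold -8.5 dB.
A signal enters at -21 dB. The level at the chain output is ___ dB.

Stage 1: 20 dB above -41 dB, reduced 4:1 to 5 dB above → -36 dB; +8 dB make-up → -28 dB.
Stage 2: 8.7 dB above -36.7 dB, reduced 12:1 to 0.725 dB above → -35.975 dB.
Stage 3: -35.975 dB is at or below the -8.5 dB threshold — no compression; output -35.975 dB.

-35.975 dB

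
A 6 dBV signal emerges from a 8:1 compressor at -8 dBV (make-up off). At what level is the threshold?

-10 dBV

Let T be the threshold. Output overshoot = (input overshoot)/R, so -8 − T = (6 − T)/8.
8·(-8 − T) = 6 − T → 7·T = -64 − 6 = -70.
T = -70/7 = -10 dBV.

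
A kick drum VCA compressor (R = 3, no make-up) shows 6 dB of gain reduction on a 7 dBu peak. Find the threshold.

Gain reduction = 7 − 1 = 6 dB; output overshoot = GR / (R − 1) = 6 / 2 = 3 dB.
Threshold = output − output overshoot = 1 − 3 = -2 dBu.

-2 dBu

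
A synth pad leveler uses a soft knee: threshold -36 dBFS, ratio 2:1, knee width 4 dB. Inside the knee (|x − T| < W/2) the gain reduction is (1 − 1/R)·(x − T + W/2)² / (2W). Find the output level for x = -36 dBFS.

-36.25 dBFS

x − T + W/2 = -36 − (-36) + 2 = 2.
GR = (1 − 1/2) × 2² / 8 = 0.5 × 4 / 8 = 0.25 dB.
Output = -36 − 0.25 = -36.25 dBFS.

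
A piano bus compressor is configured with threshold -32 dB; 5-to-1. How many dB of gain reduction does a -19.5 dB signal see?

Overshoot = -19.5 − (-32) = 12.5 dB.
At 5:1, output sits 12.5/5 = 2.5 dB above threshold.
Gain reduction = 12.5 − 2.5 = 10 dB.

10 dB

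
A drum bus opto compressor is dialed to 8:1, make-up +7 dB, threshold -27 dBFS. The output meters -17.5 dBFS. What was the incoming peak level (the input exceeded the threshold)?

-7 dBFS

Remove make-up: -17.5 − 7 = -24.5 dBFS.
That's 2.5 dB above the -27 dBFS threshold.
Undo the ratio: input overshoot = 2.5 × 8 = 20 dB, giving input = -7 dBFS.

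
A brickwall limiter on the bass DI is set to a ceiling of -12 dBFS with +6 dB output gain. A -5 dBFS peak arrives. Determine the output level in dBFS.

The limiter clamps the peak to its -12 dBFS ceiling.
Output gain then adds 6 dB: -12 + 6 = -6 dBFS.

-6 dBFS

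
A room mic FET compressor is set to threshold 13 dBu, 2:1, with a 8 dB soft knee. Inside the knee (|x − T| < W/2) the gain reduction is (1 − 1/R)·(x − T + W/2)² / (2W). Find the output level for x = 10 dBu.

x − T + W/2 = 10 − 13 + 4 = 1.
GR = (1 − 1/2) × 1² / 16 = 0.5 × 1 / 16 = 0.03125 dB.
Output = 10 − 0.03125 = 9.96875 dBu.

9.96875 dBu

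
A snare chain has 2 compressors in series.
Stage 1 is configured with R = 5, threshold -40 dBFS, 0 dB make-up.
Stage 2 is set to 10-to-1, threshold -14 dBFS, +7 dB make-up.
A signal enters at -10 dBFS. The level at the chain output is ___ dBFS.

Stage 1: -10 dBFS is 30 dB over -40 dBFS; at 5:1 that becomes 6 dB over, giving -34 dBFS.
Stage 2: -34 dBFS ≤ -14 dBFS, so stage 2 doesn't engage; make-up brings it to -27 dBFS.

-27 dBFS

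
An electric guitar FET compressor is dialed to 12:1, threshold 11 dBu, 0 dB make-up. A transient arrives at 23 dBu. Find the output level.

12 dBu

23 dBu sits 12 dB over threshold.
The 12 dB excess becomes 1 dB after 12:1 reduction.
Output = 11 + 1 = 12 dBu.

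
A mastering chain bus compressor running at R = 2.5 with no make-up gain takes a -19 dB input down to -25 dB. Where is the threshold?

-29 dB

Gain reduction = -19 − (-25) = 6 dB; output overshoot = GR / (R − 1) = 6 / 1.5 = 4 dB.
Threshold = output − output overshoot = -25 − 4 = -29 dB.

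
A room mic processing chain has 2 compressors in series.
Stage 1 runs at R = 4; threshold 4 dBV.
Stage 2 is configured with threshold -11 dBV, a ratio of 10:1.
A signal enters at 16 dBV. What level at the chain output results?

-9.2 dBV

Stage 1: 12 dB above 4 dBV, reduced 4:1 to 3 dB above → 7 dBV.
Stage 2: overshoot 18 dB → 18/10 = 1.8 dB → -9.2 dBV.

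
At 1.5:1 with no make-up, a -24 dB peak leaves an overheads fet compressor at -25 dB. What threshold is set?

Let T be the threshold. Output overshoot = (input overshoot)/R, so -25 − T = (-24 − T)/1.5.
1.5·(-25 − T) = -24 − T → 0.5·T = -37.5 − (-24) = -13.5.
T = -13.5/0.5 = -27 dB.

-27 dB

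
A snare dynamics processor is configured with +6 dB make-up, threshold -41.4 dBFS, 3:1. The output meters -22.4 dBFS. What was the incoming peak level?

-2.4 dBFS

Before make-up, the level was -22.4 − 6 = -28.4 dBFS.
Post-compression overshoot = -28.4 − (-41.4) = 13 dB.
Before 3:1 compression the overshoot was 13 × 3 = 39 dB, so input = -41.4 + 39 = -2.4 dBFS.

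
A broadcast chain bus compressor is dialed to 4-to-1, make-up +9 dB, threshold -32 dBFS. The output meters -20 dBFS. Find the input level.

-20 dBFS

Before make-up, the level was -20 − 9 = -29 dBFS.
Post-compression overshoot = -29 − (-32) = 3 dB.
Before 4:1 compression the overshoot was 3 × 4 = 12 dB, so input = -32 + 12 = -20 dBFS.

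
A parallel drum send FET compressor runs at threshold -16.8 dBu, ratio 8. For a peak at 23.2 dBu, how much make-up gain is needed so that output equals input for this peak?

The peak compresses to -16.8 + 40/8 = -11.8 dBu.
To reach 23.2 dBu requires 23.2 − (-11.8) = 35 dB of make-up.

35 dB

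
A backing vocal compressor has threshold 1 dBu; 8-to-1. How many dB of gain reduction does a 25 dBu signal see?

The signal is 24 dB above threshold.
At 8:1, output sits 24/8 = 3 dB above threshold.
Gain reduction = 24 − 3 = 21 dB.

21 dB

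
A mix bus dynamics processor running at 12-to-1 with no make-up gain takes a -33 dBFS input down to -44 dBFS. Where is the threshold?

Input is 12 dB above T (since output overshoot × R = input overshoot: (-44 − T)·12 = -33 − T gives T = -45 dBFS).
Check: -45 + (-33 − (-45))/12 = -45 + 1 = -44 dBFS. ✓

-45 dBFS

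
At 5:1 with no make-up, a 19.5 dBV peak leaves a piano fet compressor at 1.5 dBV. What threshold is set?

Gain reduction = 19.5 − 1.5 = 18 dB; output overshoot = GR / (R − 1) = 18 / 4 = 4.5 dB.
Threshold = output − output overshoot = 1.5 − 4.5 = -3 dBV.

-3 dBV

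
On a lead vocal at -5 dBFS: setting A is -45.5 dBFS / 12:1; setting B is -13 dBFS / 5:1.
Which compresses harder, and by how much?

A, by 30.725 dB

A: 40.5 dB over, compressed to 3.375 dB over, so 37.125 dB of GR.
B: 8 dB over, compressed to 1.6 dB over, so 6.4 dB of GR.
A reduces 30.725 dB more.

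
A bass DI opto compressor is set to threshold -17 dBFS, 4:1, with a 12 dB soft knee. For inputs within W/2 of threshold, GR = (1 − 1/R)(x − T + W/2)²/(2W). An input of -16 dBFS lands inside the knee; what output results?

x − T + W/2 = -16 − (-17) + 6 = 7.
GR = (1 − 1/4) × 7² / 24 = 0.75 × 49 / 24 = 1.53125 dB.
Output = -16 − 1.53125 = -17.53125 dBFS.

-17.53125 dBFS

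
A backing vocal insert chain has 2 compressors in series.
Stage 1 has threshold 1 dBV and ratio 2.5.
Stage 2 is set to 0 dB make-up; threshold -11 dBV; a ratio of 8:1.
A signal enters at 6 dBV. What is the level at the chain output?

Stage 1: overshoot 5 dB → 5/2.5 = 2 dB → 3 dBV.
Stage 2: 14 dB above -11 dBV, reduced 8:1 to 1.75 dB above → -9.25 dBV.

-9.25 dBV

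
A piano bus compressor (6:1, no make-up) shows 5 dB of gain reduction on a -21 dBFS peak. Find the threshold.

Let T be the threshold. Output overshoot = (input overshoot)/R, so -26 − T = (-21 − T)/6.
6·(-26 − T) = -21 − T → 5·T = -156 − (-21) = -135.
T = -135/5 = -27 dBFS.

-27 dBFS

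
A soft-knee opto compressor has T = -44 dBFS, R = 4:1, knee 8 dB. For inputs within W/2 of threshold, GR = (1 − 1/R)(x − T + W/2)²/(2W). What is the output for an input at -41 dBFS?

-43.296875 dBFS

x − T + W/2 = -41 − (-44) + 4 = 7.
GR = (1 − 1/4) × 7² / 16 = 0.75 × 49 / 16 = 2.296875 dB.
Output = -41 − 2.296875 = -43.296875 dBFS.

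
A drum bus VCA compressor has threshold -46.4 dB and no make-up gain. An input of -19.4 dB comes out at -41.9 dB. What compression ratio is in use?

6:1

Input overshoot = -19.4 − (-46.4) = 27 dB; output overshoot = -41.9 − (-46.4) = 4.5 dB.
Ratio = 27 / 4.5 = 6.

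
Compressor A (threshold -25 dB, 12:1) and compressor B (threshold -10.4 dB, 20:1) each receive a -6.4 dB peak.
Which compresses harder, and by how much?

A, by 13.25 dB

A: overshoot 18.6 dB → output overshoot 1.55 dB → GR 17.05 dB.
B: overshoot 4 dB → output overshoot 0.2 dB → GR 3.8 dB.
A reduces 13.25 dB more.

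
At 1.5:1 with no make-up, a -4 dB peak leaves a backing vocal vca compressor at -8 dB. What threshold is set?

Input is 12 dB above T (since output overshoot × R = input overshoot: (-8 − T)·1.5 = -4 − T gives T = -16 dB).
Check: -16 + (-4 − (-16))/1.5 = -16 + 8 = -8 dB. ✓

-16 dB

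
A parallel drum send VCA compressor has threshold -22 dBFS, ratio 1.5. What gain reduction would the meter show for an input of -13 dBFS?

3 dB

-13 dBFS exceeds the threshold by 9 dB.
At 1.5:1, output sits 9/1.5 = 6 dB above threshold.
So the signal is attenuated by 9 − 6 = 3 dB.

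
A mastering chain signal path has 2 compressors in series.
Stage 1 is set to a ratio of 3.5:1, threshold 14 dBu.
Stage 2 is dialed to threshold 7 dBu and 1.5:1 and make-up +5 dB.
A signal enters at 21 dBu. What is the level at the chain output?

Stage 1: 7 dB above 14 dBu, reduced 3.5:1 to 2 dB above → 16 dBu.
Stage 2: 16 dBu is 9 dB over 7 dBu; at 1.5:1 that becomes 6 dB over, giving 13 dBu; +5 dB make-up → 18 dBu.

18 dBu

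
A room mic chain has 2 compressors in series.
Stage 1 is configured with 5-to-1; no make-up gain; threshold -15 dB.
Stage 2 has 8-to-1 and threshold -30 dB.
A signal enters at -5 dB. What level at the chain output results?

Stage 1: 10 dB above -15 dB, reduced 5:1 to 2 dB above → -13 dB.
Stage 2: 17 dB above -30 dB, reduced 8:1 to 2.125 dB above → -27.875 dB.

-27.875 dB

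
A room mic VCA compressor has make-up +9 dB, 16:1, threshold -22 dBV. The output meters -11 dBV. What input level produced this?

Stripping the +9 dB make-up gives -20 dBV at the gain stage.
That's 2 dB above the -22 dBV threshold.
Input overshoot = R × output overshoot = 32 dB → input = -22 + 32 = 10 dBV.

10 dBV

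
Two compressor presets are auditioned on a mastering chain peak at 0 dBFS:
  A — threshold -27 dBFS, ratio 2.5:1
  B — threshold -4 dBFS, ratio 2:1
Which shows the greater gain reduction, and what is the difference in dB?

A, by 14.2 dB

A: 27 dB over, compressed to 10.8 dB over, so 16.2 dB of GR.
B: 4 dB over, compressed to 2 dB over, so 2 dB of GR.
A reduces 14.2 dB more.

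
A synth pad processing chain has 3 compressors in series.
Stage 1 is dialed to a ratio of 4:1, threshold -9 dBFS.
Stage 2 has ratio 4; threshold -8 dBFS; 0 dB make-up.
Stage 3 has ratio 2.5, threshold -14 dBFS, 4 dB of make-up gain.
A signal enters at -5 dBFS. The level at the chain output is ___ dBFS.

-7.6 dBFS

Stage 1: overshoot 4 dB → 4/4 = 1 dB → -8 dBFS.
Stage 2: -8 dBFS is at or below the -8 dBFS threshold — no compression; output -8 dBFS.
Stage 3: 6 dB above -14 dBFS, reduced 2.5:1 to 2.4 dB above → -11.6 dBFS; +4 dB make-up → -7.6 dBFS.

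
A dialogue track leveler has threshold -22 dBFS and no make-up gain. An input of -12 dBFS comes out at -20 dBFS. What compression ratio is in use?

Input overshoot = -12 − (-22) = 10 dB; output overshoot = -20 − (-22) = 2 dB.
Ratio = 10 / 2 = 5.

5:1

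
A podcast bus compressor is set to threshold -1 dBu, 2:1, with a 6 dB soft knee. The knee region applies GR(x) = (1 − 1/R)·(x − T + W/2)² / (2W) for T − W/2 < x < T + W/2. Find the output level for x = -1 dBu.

-1.375 dBu

x − T + W/2 = -1 − (-1) + 3 = 3.
GR = (1 − 1/2) × 3² / 12 = 0.5 × 9 / 12 = 0.375 dB.
Output = -1 − 0.375 = -1.375 dBu.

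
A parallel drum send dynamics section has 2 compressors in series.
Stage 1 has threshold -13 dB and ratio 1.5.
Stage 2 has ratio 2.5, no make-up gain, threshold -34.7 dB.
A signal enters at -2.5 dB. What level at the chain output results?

Stage 1: 10.5 dB above -13 dB, reduced 1.5:1 to 7 dB above → -6 dB.
Stage 2: -6 dB is 28.7 dB over -34.7 dB; at 2.5:1 that becomes 11.48 dB over, giving -23.22 dB.

-23.22 dB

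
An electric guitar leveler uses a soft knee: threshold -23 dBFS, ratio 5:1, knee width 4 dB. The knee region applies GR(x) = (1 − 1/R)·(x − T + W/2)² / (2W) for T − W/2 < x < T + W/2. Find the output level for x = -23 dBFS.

x − T + W/2 = -23 − (-23) + 2 = 2.
GR = (1 − 1/5) × 2² / 8 = 0.8 × 4 / 8 = 0.4 dB.
Output = -23 − 0.4 = -23.4 dBFS.

-23.4 dBFS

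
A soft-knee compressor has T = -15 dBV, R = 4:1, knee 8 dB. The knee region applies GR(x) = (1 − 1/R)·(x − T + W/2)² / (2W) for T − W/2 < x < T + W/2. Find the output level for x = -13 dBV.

-14.6875 dBV

x − T + W/2 = -13 − (-15) + 4 = 6.
GR = (1 − 1/4) × 6² / 16 = 0.75 × 36 / 16 = 1.6875 dB.
Output = -13 − 1.6875 = -14.6875 dBV.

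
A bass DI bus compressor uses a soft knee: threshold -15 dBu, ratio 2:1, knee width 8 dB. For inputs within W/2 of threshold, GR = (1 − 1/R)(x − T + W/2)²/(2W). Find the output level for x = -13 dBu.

-14.125 dBu

x − T + W/2 = -13 − (-15) + 4 = 6.
GR = (1 − 1/2) × 6² / 16 = 0.5 × 36 / 16 = 1.125 dB.
Output = -13 − 1.125 = -14.125 dBu.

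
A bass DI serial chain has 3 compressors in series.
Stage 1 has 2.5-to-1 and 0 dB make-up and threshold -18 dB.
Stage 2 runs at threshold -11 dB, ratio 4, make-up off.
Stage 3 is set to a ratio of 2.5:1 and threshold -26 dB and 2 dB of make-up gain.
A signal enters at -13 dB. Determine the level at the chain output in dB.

-20 dB

Stage 1: overshoot 5 dB → 5/2.5 = 2 dB → -16 dB.
Stage 2: below threshold (-16 ≤ -11); passes unchanged; output -16 dB.
Stage 3: -16 dB is 10 dB over -26 dB; at 2.5:1 that becomes 4 dB over, giving -22 dB; +2 dB make-up → -20 dB.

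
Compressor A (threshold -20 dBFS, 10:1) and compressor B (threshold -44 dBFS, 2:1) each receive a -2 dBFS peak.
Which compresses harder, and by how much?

A: overshoot 18 dB → output overshoot 1.8 dB → GR 16.2 dB.
B: overshoot 42 dB → output overshoot 21 dB → GR 21 dB.
B applies 4.8 dB more gain reduction.

B, by 4.8 dB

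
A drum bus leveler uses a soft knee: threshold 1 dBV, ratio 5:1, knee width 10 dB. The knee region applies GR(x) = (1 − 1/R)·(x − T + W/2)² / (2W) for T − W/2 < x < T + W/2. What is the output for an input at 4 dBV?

1.44 dBV

x − T + W/2 = 4 − 1 + 5 = 8.
GR = (1 − 1/5) × 8² / 20 = 0.8 × 64 / 20 = 2.56 dB.
Output = 4 − 2.56 = 1.44 dBV.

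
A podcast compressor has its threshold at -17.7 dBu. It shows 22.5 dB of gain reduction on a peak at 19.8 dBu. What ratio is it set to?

Input overshoot = 19.8 − (-17.7) = 37.5 dB.
Output overshoot = 37.5 − 22.5 = 15 dB.
Ratio = input overshoot / output overshoot = 37.5 / 15 = 2.5.

2.5:1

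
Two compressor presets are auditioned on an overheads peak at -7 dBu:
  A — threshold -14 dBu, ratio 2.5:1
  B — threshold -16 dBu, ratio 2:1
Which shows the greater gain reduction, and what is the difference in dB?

A: 7 dB over, compressed to 2.8 dB over, so 4.2 dB of GR.
B: 9 dB over, compressed to 4.5 dB over, so 4.5 dB of GR.
B applies 0.3 dB more gain reduction.

B, by 0.3 dB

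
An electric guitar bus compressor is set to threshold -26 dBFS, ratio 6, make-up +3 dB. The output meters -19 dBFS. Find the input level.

Before make-up, the level was -19 − 3 = -22 dBFS.
Post-compression overshoot = -22 − (-26) = 4 dB.
Before 6:1 compression the overshoot was 4 × 6 = 24 dB, so input = -26 + 24 = -2 dBFS.

-2 dBFS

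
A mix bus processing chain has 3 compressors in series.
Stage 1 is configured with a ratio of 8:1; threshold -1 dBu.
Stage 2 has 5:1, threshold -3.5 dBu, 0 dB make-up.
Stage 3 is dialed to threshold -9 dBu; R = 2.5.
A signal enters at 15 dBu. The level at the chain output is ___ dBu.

-6.44 dBu

Stage 1: 15 dBu is 16 dB over -1 dBu; at 8:1 that becomes 2 dB over, giving 1 dBu.
Stage 2: 4.5 dB above -3.5 dBu, reduced 5:1 to 0.9 dB above → -2.6 dBu.
Stage 3: 6.4 dB above -9 dBu, reduced 2.5:1 to 2.56 dB above → -6.44 dBu.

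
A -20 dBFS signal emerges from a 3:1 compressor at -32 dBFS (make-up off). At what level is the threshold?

-38 dBFS

Gain reduction = -20 − (-32) = 12 dB; output overshoot = GR / (R − 1) = 12 / 2 = 6 dB.
Threshold = output − output overshoot = -32 − 6 = -38 dBFS.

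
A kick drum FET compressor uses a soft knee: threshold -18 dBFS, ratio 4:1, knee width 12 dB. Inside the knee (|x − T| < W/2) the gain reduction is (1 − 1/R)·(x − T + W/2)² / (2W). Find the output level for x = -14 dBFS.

-17.125 dBFS

x − T + W/2 = -14 − (-18) + 6 = 10.
GR = (1 − 1/4) × 10² / 24 = 0.75 × 100 / 24 = 3.125 dB.
Output = -14 − 3.125 = -17.125 dBFS.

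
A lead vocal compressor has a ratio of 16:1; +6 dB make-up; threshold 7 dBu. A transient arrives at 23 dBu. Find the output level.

23 dBu sits 16 dB over threshold.
At 16:1 the overshoot is divided by 16, leaving 1 dB above threshold.
That puts the output at 8 dBu; make-up adds 6 dB, giving 14 dBu.

14 dBu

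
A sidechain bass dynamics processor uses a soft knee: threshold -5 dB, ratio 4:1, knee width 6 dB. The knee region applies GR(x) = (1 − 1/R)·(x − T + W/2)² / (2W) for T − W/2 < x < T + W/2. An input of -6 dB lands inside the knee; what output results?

-6.25 dB

x − T + W/2 = -6 − (-5) + 3 = 2.
GR = (1 − 1/4) × 2² / 12 = 0.75 × 4 / 12 = 0.25 dB.
Output = -6 − 0.25 = -6.25 dB.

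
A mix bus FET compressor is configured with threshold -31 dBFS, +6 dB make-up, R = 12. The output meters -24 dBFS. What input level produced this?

-19 dBFS

Remove make-up: -24 − 6 = -30 dBFS.
The compressed level sits -30 − (-31) = 1 dB over threshold.
Input overshoot = R × output overshoot = 12 dB → input = -31 + 12 = -19 dBFS.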